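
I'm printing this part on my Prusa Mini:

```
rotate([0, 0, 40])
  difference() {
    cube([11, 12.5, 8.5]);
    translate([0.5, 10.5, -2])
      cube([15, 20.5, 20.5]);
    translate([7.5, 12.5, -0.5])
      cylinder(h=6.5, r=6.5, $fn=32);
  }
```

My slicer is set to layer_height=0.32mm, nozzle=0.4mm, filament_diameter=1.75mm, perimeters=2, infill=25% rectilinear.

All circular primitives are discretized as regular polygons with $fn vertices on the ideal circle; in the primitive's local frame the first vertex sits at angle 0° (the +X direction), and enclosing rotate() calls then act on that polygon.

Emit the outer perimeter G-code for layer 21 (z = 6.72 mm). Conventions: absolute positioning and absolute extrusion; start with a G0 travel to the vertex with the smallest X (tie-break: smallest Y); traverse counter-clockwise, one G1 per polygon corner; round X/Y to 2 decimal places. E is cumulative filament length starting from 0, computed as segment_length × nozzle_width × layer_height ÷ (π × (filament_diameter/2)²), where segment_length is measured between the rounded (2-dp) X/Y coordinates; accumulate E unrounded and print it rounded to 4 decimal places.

G0 X-8.03 Y9.58 Z6.72
G1 X0.00 Y0.00 E0.6652
G1 X8.43 Y7.07 E1.2507
G1 X1.68 Y15.11 E1.8094
G1 X-6.37 Y8.36 E2.3684
G1 X-7.65 Y9.90 E2.4750
G1 X-8.03 Y9.58 E2.5014

At z = 6.72 mm: the cube (footprint 11×12.5) is included at this height; the 15×20.5 cube at (0.5, 10.5) contributes its full rectangle; the cylinder at (7.5, 12.5) does not reach this height (z outside [-0.5, 6]); Subtracting the remaining from the first: starting from the 11×12.5 cube, the 15×20.5 cube at (0.5, 10.5) partially overlaps it — only the 21.00 mm² overlap (of its 307.50 mm²) is removed, clipping the outline — 1 connected region; (whole slice rotated 40° about Z — lengths, areas and connectivity unchanged). The outline is a single polygon with 6 vertices. Extrusion per mm of travel: 0.4 × 0.32 / (π × 0.875²) = 0.053216. Accumulating E over each segment gives final E = 2.5014.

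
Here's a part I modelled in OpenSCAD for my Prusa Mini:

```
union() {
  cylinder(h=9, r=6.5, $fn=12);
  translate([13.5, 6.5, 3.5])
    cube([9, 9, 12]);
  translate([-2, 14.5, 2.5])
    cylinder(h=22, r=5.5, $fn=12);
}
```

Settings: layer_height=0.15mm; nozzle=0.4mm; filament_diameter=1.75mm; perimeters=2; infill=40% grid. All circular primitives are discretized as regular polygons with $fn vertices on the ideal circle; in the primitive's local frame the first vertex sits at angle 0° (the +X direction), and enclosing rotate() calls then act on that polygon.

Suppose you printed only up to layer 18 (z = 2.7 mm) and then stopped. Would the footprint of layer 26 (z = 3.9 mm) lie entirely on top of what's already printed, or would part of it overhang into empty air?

part overhangs

Compare the two slices. At z = 2.7: the cylinder: section is a regular 12-gon, circumradius r=6.5 (area = (12/2)·6.500²·sin(360°/12) = 126.75 mm²); the cube at (13.5, 6.5) does not reach this height (z outside [3.5, 15.5]); the r=5.5 cylinder at (-2, 14.5) contributes a regular 12-gon of circumradius 5.5 (area = (12/2)·5.500²·sin(360°/12) = 90.75 mm²); Taking the union: the 2 present regions are separate (no shared area or edge), so areas and boundary lengths simply add and each stays a separate island — area = 217.50 mm². At z = 3.9: the r=6.5 cylinder gives a regular 12-gon of circumradius 6.5 (constant along its height) (area = (12/2)·6.500²·sin(360°/12) = 126.75 mm²); the cube at (13.5, 6.5) (footprint 9×9) is included at this height (area 81.00 mm²); the r=5.5 cylinder at (-2, 14.5) gives a regular 12-gon of circumradius 5.5 (constant along its height) (area = (12/2)·5.500²·sin(360°/12) = 90.75 mm²); Taking the union: the 3 present regions are separate (no shared area or edge), so areas and boundary lengths simply add and each stays a separate island — area = 298.50 mm². Checking containment: at z = 3.9 the cross-section extends beyond the z = 2.7 cross-section by about 81.00 mm².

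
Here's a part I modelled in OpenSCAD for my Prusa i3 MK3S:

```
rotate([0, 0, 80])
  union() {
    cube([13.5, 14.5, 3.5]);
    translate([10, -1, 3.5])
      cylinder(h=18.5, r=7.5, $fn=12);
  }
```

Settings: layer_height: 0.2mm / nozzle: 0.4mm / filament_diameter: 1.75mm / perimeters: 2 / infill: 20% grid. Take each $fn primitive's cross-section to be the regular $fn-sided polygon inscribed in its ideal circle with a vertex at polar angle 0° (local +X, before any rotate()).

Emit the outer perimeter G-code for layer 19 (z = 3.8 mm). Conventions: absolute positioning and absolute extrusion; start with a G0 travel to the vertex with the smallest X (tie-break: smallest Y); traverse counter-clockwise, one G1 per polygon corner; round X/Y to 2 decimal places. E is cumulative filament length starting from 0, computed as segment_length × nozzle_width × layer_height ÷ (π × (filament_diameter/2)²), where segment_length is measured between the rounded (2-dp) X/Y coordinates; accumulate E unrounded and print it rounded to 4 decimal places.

At z = 3.8 mm: the cube is not intersected at this z (z outside [0, 3.5]); the r=7.5 cylinder at (10, -1) contributes a regular 12-gon of circumradius 7.5; Merging all regions: only the r=7.5 cylinder at (10, -1) is present, so the union is just that shape — 1 connected region; (rotated 80° about Z; rotation is an isometry so areas/perimeters/island counts are preserved). The outline is a single polygon with 12 vertices. Extrusion per mm of travel: 0.4 × 0.2 / (π × 0.875²) = 0.033260. Accumulating E over each segment gives final E = 1.5495.

G0 X-4.66 Y10.98 Z3.80
G1 X-4.33 Y7.11 E0.1292
G1 X-2.10 Y3.93 E0.2584
G1 X1.42 Y2.29 E0.3875
G1 X5.29 Y2.63 E0.5167
G1 X8.47 Y4.85 E0.6457
G1 X10.11 Y8.37 E0.7749
G1 X9.77 Y12.24 E0.9041
G1 X7.54 Y15.42 E1.0333
G1 X4.02 Y17.06 E1.1624
G1 X0.16 Y16.72 E1.2913
G1 X-3.02 Y14.50 E1.4203
G1 X-4.66 Y10.98 E1.5495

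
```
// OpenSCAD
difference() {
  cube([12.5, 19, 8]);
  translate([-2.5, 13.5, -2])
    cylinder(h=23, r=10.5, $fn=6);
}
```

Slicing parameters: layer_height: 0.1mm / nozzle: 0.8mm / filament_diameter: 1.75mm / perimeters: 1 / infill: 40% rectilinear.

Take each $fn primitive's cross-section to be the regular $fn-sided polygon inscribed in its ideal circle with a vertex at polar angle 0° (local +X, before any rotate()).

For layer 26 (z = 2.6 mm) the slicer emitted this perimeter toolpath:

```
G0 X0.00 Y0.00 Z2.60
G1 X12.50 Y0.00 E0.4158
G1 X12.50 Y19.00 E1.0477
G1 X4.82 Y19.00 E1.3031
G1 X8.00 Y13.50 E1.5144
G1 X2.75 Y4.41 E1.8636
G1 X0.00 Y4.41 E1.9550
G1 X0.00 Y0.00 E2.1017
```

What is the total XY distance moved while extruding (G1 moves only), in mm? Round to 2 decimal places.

63.19 mm

Sum the Euclidean lengths of each G1 segment: total = 63.19 mm.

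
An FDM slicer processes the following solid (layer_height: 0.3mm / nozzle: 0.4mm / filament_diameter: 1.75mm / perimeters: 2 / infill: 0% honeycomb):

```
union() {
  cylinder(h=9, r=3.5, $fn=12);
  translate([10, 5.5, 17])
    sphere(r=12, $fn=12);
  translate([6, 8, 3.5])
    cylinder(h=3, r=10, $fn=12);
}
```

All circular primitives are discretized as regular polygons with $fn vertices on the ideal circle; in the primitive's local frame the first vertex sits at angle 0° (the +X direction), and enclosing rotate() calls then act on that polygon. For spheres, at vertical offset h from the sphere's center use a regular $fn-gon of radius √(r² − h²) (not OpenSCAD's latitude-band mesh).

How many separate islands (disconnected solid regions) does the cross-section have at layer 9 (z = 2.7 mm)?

At z = 2.7 mm: the cylinder: section is a regular 12-gon, circumradius r=3.5; the sphere at (10, 5.5) does not reach this height (|z−center|=14.300 > r=12); the cylinder at (6, 8) is absent (z outside [3.5, 6.5]); Taking the union: only the r=3.5 cylinder is present, so the union is just that shape — 1 connected region. Overall, the cross-section is a single solid region. Island count = 1.

1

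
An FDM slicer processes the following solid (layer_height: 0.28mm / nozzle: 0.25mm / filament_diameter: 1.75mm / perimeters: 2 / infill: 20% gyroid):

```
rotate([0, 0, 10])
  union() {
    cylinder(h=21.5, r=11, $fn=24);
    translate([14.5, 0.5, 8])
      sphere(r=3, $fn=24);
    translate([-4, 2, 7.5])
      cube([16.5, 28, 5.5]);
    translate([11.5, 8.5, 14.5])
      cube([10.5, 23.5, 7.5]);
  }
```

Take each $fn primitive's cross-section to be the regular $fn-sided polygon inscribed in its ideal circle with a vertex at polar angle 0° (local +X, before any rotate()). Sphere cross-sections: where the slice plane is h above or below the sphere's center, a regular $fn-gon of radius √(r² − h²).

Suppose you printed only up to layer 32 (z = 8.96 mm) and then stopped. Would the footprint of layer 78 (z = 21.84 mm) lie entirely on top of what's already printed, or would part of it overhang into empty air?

Compare the two slices. At z = 8.96: the r=11 cylinder contributes a regular 24-gon of circumradius 11 (area = (24/2)·11.000²·sin(360°/24) = 375.81 mm²); the r=3 sphere at (14.5, 0.5) slices to a regular 24-gon of circumradius 2.842 (√(r²−h²) with h=0.96 from center) (area = (24/2)·2.842²·sin(360°/24) = 25.09 mm²); the cube at (-4, 2) (footprint 16.5×28) is included at this height (area 462.00 mm²); the cube at (11.5, 8.5) is not intersected at this z (z outside [14.5, 22]); Taking the union: the regions partially overlap — summed areas 862.90 mm² minus the doubly-counted overlap 107.08 mm² gives 755.82 mm² — area = 755.82 mm²; (rotated 10° about Z; rotation is an isometry so areas/perimeters/island counts are preserved). At z = 21.84: the cylinder does not reach this height (z outside [0, 21.5]); the sphere at (14.5, 0.5) is absent (|z−center|=13.840 > r=3); the cube at (-4, 2) is absent (z outside [7.5, 13]); the cube at (11.5, 8.5) is present — its section is the full 10.5×23.5 rectangle (area 246.75 mm²); Combining (union): only the 10.5×23.5 cube at (11.5, 8.5) is present, so the union is just that shape — area = 246.75 mm²; (whole slice rotated 10° about Z — lengths, areas and connectivity unchanged). Checking containment: at z = 21.84 the cross-section extends beyond the z = 8.96 cross-section by about 225.25 mm².

part overhangs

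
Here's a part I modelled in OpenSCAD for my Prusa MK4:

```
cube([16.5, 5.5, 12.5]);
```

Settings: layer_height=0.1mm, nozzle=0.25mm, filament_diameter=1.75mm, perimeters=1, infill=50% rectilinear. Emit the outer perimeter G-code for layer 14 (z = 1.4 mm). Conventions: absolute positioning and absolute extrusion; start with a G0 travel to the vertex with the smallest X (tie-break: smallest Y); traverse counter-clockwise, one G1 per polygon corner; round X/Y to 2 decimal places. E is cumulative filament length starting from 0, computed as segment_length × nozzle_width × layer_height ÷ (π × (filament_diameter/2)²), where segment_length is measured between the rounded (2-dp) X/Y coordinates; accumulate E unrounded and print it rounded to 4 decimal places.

G0 X0.00 Y0.00 Z1.40
G1 X16.50 Y0.00 E0.1715
G1 X16.50 Y5.50 E0.2287
G1 X0.00 Y5.50 E0.4002
G1 X0.00 Y0.00 E0.4573

At z = 1.4 mm: the cube (footprint 16.5×5.5) is included at this height. The outline is a single polygon with 4 vertices. Extrusion per mm of travel: 0.25 × 0.1 / (π × 0.875²) = 0.010394. Accumulating E over each segment gives final E = 0.4573.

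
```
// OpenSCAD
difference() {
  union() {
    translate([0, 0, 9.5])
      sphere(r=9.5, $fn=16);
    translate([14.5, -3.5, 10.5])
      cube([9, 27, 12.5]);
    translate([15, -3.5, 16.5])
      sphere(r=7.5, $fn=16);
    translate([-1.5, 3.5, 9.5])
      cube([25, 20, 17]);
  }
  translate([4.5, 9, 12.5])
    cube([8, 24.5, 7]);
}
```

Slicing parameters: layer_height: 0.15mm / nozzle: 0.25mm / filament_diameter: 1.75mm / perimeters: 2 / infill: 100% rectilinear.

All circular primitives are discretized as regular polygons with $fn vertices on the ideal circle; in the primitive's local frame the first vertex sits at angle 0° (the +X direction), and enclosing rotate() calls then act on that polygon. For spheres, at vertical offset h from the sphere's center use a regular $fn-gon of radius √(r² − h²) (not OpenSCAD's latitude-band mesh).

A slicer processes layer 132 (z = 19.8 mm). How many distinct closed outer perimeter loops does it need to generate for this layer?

At z = 19.8 mm: the sphere is not intersected at this z (|z−center|=10.300 > r=9.5); the 9×27 cube at (14.5, -3.5) contributes its full rectangle; the r=7.5 sphere at (15, -3.5) contributes a regular 16-gon of circumradius √(7.5²−3.3²) = 6.735; the cube at (-1.5, 3.5) is present — its section is the full 25×20 rectangle; Taking the union: the regions partially overlap (shared area 218.06 mm²), so overlapping operands fuse into one piece — 1 connected region; the cube at (4.5, 9) does not reach this height (z outside [12.5, 19.5]); Subtracting the remaining from the first: none of the subtracted shapes is present at this height, so the result so far is unchanged — 1 connected region. The result has 1 disconnected region.

1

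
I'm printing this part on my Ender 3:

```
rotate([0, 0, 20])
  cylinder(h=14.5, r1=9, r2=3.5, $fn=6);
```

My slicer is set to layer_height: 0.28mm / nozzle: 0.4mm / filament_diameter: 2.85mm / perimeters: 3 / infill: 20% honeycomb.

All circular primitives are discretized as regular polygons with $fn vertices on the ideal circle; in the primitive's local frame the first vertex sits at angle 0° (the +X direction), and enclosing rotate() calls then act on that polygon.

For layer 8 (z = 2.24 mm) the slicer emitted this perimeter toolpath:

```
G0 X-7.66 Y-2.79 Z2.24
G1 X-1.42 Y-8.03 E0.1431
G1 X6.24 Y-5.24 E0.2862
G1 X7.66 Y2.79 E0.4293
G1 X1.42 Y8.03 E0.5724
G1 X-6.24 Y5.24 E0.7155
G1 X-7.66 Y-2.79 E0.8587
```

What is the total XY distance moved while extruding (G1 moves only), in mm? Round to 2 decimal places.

Sum the Euclidean lengths of each G1 segment: total = 48.91 mm.

48.91 mm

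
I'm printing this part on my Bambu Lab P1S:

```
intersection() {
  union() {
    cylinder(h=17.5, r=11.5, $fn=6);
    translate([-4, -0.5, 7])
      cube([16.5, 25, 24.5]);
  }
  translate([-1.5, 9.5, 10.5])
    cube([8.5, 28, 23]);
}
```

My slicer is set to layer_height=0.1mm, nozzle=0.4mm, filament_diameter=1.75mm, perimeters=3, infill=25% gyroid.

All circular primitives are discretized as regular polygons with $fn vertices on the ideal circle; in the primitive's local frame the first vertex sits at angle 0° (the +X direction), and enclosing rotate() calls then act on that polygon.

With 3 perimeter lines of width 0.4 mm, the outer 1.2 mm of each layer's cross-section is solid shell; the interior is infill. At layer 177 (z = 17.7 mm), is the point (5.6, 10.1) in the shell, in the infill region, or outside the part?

At z = 17.7 mm: the cylinder does not reach this height (z outside [0, 17.5]); the cube at (-4, -0.5) (footprint 16.5×25) is included at this height; Taking the union: only the 16.5×25 cube at (-4, -0.5) is present, so the union is just that shape — 1 connected region; the cube at (-1.5, 9.5) (footprint 8.5×28) is included at this height; After intersecting: the 8.5×28 cube at (-1.5, 9.5) partially overlaps that combined region; clipping to the common part keeps 127.50 mm² — 1 connected region. Overall, the cross-section is a single solid region. The nearest boundary edge runs (7.00, 9.50)→(-1.50, 9.50); distance from the point to it = 0.60 mm. The point is inside the cross-section, 0.60 mm from the nearest boundary — within the 1.2 mm shell band (3 × 0.4).

shell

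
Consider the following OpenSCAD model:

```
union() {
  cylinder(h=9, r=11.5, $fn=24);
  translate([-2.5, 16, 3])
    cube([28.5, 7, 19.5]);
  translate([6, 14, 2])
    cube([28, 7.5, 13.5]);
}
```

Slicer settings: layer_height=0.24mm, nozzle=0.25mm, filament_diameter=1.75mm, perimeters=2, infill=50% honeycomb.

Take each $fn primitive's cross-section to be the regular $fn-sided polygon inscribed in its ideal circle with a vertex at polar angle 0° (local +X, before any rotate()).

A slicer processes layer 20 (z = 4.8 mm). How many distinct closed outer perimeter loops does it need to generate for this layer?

At z = 4.8 mm: the cylinder: section is a regular 24-gon, circumradius r=11.5; the cube at (-2.5, 16) (footprint 28.5×7) is included at this height; the cube at (6, 14) is present — its section is the full 28×7.5 rectangle; Taking the union: the regions partially overlap (shared area 110.00 mm²), so overlapping operands fuse into one piece — 2 connected regions. The result has 2 disconnected regions.

2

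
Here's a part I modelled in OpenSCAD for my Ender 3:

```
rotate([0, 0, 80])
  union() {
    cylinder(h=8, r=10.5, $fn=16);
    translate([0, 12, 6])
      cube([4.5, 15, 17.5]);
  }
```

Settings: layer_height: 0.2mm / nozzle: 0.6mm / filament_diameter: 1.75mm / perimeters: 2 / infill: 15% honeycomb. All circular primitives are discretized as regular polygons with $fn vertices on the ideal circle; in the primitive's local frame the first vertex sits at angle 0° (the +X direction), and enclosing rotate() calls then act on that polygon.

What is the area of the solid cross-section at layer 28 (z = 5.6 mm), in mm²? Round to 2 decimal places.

337.53 mm²

At z = 5.6 mm: the cylinder: section is a regular 16-gon, circumradius r=10.5 (area = (16/2)·10.500²·sin(360°/16) = 337.53 mm²); the cube at (0, 12) does not reach this height (z outside [6, 23.5]); Combining (union): only the r=10.5 cylinder is present, so the union is just that shape — area = 337.53 mm²; (whole slice rotated 80° about Z — lengths, areas and connectivity unchanged). Overall, the cross-section is a single solid region. Net area = 337.53 mm².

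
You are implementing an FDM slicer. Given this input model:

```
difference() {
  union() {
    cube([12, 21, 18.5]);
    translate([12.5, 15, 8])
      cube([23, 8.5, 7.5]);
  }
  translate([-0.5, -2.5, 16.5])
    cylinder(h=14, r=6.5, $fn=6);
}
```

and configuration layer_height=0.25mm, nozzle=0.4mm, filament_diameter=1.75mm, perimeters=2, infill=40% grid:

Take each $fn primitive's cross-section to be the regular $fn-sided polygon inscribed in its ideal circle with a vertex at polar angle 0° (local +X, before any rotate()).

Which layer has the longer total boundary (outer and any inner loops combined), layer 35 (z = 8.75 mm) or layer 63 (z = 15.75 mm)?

Layer 35 (z = 8.75): the 12×21 cube contributes its full rectangle (perimeter 66.00 mm); the cube at (12.5, 15) (footprint 23×8.5) is included at this height (perimeter 63.00 mm); Taking the union: the 2 present regions are separate (no shared area or edge), so areas and boundary lengths simply add and each stays a separate island — boundary = 129.00 mm; the cylinder at (-0.5, -2.5) is not intersected at this z (z outside [16.5, 30.5]); Subtracting the remaining from the first: none of the subtracted shapes is present at this height, so that combined region is unchanged — boundary = 129.00 mm. So its perimeter = 129.00 mm. Layer 63 (z = 15.75): the 12×21 cube contributes its full rectangle (perimeter 66.00 mm); the cube at (12.5, 15) is absent (z outside [8, 15.5]); Taking the union: only the 12×21 cube is present, so the union is just that shape — boundary = 66.00 mm; the cylinder at (-0.5, -2.5) is absent (z outside [16.5, 30.5]); Subtracting the remaining from the first: none of the subtracted shapes is present at this height, so that combined region is unchanged — boundary = 66.00 mm. So its perimeter = 66.00 mm. Layer 35 is larger (129.00 vs 66.00 mm).

layer 35 (z = 8.75 mm)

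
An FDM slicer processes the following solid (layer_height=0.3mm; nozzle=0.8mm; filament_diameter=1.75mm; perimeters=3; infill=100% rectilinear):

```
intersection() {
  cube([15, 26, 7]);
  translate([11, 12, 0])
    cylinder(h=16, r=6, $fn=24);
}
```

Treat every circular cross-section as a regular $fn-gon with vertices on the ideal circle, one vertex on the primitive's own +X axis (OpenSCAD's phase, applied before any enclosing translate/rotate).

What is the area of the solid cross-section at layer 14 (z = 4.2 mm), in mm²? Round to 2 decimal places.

At z = 4.2 mm: the cube (footprint 15×26) is included at this height (area 390.00 mm²); the cylinder at (11, 12): section is a regular 24-gon, circumradius r=6 (area = (24/2)·6.000²·sin(360°/24) = 111.81 mm²); After intersecting: the r=6 cylinder at (11, 12) partially overlaps the 15×26 cube; clipping to the common part keeps 99.75 mm² — area = 99.75 mm². Overall, the cross-section is a single solid region. Net area = 99.75 mm².

99.75 mm²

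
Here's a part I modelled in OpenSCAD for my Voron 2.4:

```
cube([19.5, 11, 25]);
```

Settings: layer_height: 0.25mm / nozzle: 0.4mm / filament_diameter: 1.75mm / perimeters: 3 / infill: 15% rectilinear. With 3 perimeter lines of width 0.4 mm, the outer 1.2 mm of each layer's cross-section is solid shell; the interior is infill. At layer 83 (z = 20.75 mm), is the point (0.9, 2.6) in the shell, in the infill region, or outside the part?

shell

At z = 20.75 mm: the cube is present — its section is the full 19.5×11 rectangle. Overall, the cross-section is a single solid region. The nearest boundary edge runs (0.00, 11.00)→(0.00, 0.00); distance from the point to it = 0.90 mm. The point is inside the cross-section, 0.90 mm from the nearest boundary — within the 1.2 mm shell band (3 × 0.4).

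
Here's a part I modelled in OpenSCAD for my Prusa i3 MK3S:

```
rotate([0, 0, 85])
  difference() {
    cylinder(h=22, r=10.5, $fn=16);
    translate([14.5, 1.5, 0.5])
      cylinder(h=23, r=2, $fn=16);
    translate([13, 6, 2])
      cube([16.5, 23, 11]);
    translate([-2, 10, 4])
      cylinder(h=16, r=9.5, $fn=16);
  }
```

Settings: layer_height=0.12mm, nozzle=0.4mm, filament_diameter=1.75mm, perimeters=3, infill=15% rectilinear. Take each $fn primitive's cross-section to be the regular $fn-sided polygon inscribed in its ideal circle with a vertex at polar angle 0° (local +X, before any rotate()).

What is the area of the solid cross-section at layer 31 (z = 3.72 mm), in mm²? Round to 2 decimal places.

At z = 3.72 mm: the cylinder: section is a regular 16-gon, circumradius r=10.5 (area = (16/2)·10.500²·sin(360°/16) = 337.53 mm²); the r=2 cylinder at (14.5, 1.5) gives a regular 16-gon of circumradius 2 (constant along its height) (area = (16/2)·2.000²·sin(360°/16) = 12.25 mm²); the cube at (13, 6) (footprint 16.5×23) is included at this height (area 379.50 mm²); the cylinder at (-2, 10) is not intersected at this z (z outside [4, 20]); After the difference (first − rest): starting from the r=10.5 cylinder (337.53 mm²), the r=2 cylinder at (14.5, 1.5) misses the remaining region (no effect); the 16.5×23 cube at (13, 6) misses the remaining region (no effect) — area = 337.53 mm²; (whole slice rotated 85° about Z — lengths, areas and connectivity unchanged). Overall, the cross-section is a single solid region. Net area = 337.53 mm².

337.53 mm²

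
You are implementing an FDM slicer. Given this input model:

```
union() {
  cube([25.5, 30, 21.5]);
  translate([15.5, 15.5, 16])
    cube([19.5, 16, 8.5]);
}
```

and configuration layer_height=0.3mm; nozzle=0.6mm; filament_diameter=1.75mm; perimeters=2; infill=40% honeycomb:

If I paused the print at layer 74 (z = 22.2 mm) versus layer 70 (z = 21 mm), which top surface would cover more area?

Layer 74 (z = 22.2): the cube is absent (z outside [0, 21.5]); the cube at (15.5, 15.5) is present — its section is the full 19.5×16 rectangle (area 312.00 mm²); Taking the union: only the 19.5×16 cube at (15.5, 15.5) is present, so the union is just that shape — area = 312.00 mm². So its area = 312.00 mm². Layer 70 (z = 21): the cube (footprint 25.5×30) is included at this height (area 765.00 mm²); the cube at (15.5, 15.5) (footprint 19.5×16) is included at this height (area 312.00 mm²); Taking the union: the regions partially overlap — summed areas 1077.00 mm² minus the doubly-counted overlap 145.00 mm² gives 932.00 mm² — area = 932.00 mm². So its area = 932.00 mm². Layer 70 is larger (932.00 vs 312.00 mm²).

layer 70 (z = 21 mm)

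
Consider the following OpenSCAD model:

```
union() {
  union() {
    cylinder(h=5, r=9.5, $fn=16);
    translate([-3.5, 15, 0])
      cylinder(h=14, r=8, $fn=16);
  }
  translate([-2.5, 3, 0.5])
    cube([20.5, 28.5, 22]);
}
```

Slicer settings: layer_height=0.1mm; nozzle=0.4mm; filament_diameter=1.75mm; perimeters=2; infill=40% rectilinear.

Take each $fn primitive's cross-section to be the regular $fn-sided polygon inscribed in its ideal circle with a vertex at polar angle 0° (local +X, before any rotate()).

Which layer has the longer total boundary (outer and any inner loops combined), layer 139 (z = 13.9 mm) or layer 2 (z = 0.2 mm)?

Layer 139 (z = 13.9): the cylinder is not intersected at this z (z outside [0, 5]); the r=8 cylinder at (-3.5, 15) contributes a regular 16-gon of circumradius 8 (perimeter = 2·16·8.000·sin(180°/16) = 49.94 mm); Combining (union): only the r=8 cylinder at (-3.5, 15) is present, so the union is just that shape — boundary = 49.94 mm; the cube at (-2.5, 3) is present — its section is the full 20.5×28.5 rectangle (perimeter 98.00 mm); Merging all regions: the regions partially overlap (shared area 82.17 mm²), so the edge portions inside another operand are dropped and the merged outline is re-measured after clipping — boundary = 109.41 mm. So its perimeter = 109.41 mm. Layer 2 (z = 0.2): the r=9.5 cylinder contributes a regular 16-gon of circumradius 9.5 (perimeter = 2·16·9.500·sin(180°/16) = 59.31 mm); the cylinder at (-3.5, 15): section is a regular 16-gon, circumradius r=8 (perimeter = 2·16·8.000·sin(180°/16) = 49.94 mm); Merging all regions: the regions partially overlap (shared area 9.75 mm²), so the edge portions inside another operand are dropped and the merged outline is re-measured after clipping — boundary = 93.18 mm; the cube at (-2.5, 3) is absent (z outside [0.5, 22.5]); Merging all regions: only the result so far is present, so the union is just that shape — boundary = 93.18 mm. So its perimeter = 93.18 mm. Layer 139 is larger (109.41 vs 93.18 mm).

layer 139 (z = 13.9 mm)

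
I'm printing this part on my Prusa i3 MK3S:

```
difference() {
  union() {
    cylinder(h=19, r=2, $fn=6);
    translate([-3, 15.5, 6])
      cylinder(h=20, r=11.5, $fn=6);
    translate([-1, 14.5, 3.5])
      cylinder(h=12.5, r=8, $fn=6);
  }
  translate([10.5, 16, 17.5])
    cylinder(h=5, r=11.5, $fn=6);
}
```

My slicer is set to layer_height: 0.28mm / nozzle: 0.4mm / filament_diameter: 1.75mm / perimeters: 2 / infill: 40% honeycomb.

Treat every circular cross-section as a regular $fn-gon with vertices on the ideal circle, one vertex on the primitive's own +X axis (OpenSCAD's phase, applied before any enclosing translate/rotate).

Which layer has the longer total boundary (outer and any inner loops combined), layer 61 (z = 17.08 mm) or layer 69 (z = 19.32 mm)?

Layer 61 (z = 17.08): the r=2 cylinder contributes a regular 6-gon of circumradius 2 (perimeter = 2·6·2.000·sin(180°/6) = 12.00 mm); the r=11.5 cylinder at (-3, 15.5) gives a regular 6-gon of circumradius 11.5 (constant along its height) (perimeter = 2·6·11.500·sin(180°/6) = 69.00 mm); the cylinder at (-1, 14.5) does not reach this height (z outside [3.5, 16]); Taking the union: the 2 present regions are separate (no shared area or edge), so areas and boundary lengths simply add and each stays a separate island — boundary = 81.00 mm; the cylinder at (10.5, 16) is not intersected at this z (z outside [17.5, 22.5]); Subtracting the remaining from the first: none of the subtracted shapes is present at this height, so the result so far is unchanged — boundary = 81.00 mm. So its perimeter = 81.00 mm. Layer 69 (z = 19.32): the cylinder is not intersected at this z (z outside [0, 19]); the cylinder at (-3, 15.5): section is a regular 6-gon, circumradius r=11.5 (perimeter = 2·6·11.500·sin(180°/6) = 69.00 mm); the cylinder at (-1, 14.5) is absent (z outside [3.5, 16]); Combining (union): only the r=11.5 cylinder at (-3, 15.5) is present, so the union is just that shape — boundary = 69.00 mm; the cylinder at (10.5, 16): section is a regular 6-gon, circumradius r=11.5 (perimeter = 2·6·11.500·sin(180°/6) = 69.00 mm); Taking the first minus the rest: starting from that combined region, the r=11.5 cylinder at (10.5, 16) partially overlaps it — only the 78.09 mm² overlap (of its 343.60 mm²) is removed, clipping the outline — boundary = 69.00 mm. So its perimeter = 69.00 mm. Layer 61 is larger (81.00 vs 69.00 mm).

layer 61 (z = 17.08 mm)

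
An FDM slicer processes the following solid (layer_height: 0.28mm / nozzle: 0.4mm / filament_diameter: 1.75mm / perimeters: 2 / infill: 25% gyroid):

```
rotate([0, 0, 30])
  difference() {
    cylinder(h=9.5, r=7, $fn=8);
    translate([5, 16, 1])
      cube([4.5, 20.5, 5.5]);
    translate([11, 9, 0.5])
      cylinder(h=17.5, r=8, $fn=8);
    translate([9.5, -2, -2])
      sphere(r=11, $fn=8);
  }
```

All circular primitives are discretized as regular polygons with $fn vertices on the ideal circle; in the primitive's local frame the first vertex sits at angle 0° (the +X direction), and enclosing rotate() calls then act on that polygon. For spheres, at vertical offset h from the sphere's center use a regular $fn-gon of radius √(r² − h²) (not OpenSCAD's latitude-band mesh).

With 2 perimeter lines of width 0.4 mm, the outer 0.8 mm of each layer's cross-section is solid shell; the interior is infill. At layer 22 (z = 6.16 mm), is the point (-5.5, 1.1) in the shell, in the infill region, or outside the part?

infill

At z = 6.16 mm: the r=7 cylinder gives a regular 8-gon of circumradius 7 (constant along its height); the cube at (5, 16) (footprint 4.5×20.5) is included at this height; the r=8 cylinder at (11, 9) contributes a regular 8-gon of circumradius 8; the sphere at (9.5, -2): section is a regular 8-gon, circumradius = √(r²−h²) = √(11²−8.16²) = 7.377; After the difference (first − rest): starting from the r=7 cylinder, the 4.5×20.5 cube at (5, 16) misses the remaining region (no effect); the r=8 cylinder at (11, 9) partially overlaps it — only the 0.47 mm² overlap (of its 181.02 mm²) is removed, clipping the outline; the r=11 sphere at (9.5, -2) partially overlaps it — only the 25.86 mm² overlap (of its 153.91 mm²) is removed, clipping the outline — 1 connected region; (whole slice rotated 30° about Z — lengths, areas and connectivity unchanged). Overall, the cross-section is a single solid region. Undo the 30° rotation: the query point maps to (-4.213, 3.703) in the un-rotated model frame. The nearest boundary edge runs (-7.00, 0.00)→(-4.95, 4.95); distance from the point to it = 1.16 mm. The point is inside the cross-section and 1.16 mm from the nearest boundary — more than the 0.8 mm shell width (2 × 0.4), so it's in the infill interior.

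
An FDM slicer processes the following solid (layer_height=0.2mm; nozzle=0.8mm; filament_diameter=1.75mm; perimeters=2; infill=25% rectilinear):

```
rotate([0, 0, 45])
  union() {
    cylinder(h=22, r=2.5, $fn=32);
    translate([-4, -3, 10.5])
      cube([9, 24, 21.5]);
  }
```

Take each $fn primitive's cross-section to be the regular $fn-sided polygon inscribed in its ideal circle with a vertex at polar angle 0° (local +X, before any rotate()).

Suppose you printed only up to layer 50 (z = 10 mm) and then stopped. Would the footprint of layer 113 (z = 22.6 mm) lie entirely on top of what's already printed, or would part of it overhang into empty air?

part overhangs

Compare the two slices. At z = 10: the cylinder: section is a regular 32-gon, circumradius r=2.5 (area = (32/2)·2.500²·sin(360°/32) = 19.51 mm²); the cube at (-4, -3) does not reach this height (z outside [10.5, 32]); Merging all regions: only the r=2.5 cylinder is present, so the union is just that shape — area = 19.51 mm²; (whole slice rotated 45° about Z — lengths, areas and connectivity unchanged). At z = 22.6: the cylinder does not reach this height (z outside [0, 22]); the 9×24 cube at (-4, -3) contributes its full rectangle (area 216.00 mm²); Taking the union: only the 9×24 cube at (-4, -3) is present, so the union is just that shape — area = 216.00 mm²; (whole slice rotated 45° about Z — lengths, areas and connectivity unchanged). Checking containment: at z = 22.6 the cross-section extends beyond the z = 10 cross-section by about 196.49 mm².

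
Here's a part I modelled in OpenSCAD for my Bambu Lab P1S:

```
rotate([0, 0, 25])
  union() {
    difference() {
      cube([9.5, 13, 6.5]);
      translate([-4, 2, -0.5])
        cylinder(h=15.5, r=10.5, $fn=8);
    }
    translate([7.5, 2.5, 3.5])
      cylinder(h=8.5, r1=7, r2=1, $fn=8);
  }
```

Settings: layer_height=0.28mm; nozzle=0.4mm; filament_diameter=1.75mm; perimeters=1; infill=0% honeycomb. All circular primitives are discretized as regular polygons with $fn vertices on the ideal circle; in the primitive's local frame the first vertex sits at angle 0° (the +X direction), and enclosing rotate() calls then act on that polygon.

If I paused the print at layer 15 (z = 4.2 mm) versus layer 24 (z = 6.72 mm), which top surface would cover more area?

layer 15 (z = 4.2 mm)

Layer 15 (z = 4.2): the cube is present — its section is the full 9.5×13 rectangle (area 123.50 mm²); the r=10.5 cylinder at (-4, 2) gives a regular 8-gon of circumradius 10.5 (constant along its height) (area = (8/2)·10.500²·sin(360°/8) = 311.83 mm²); After the difference (first − rest): starting from the 9.5×13 cube (123.50 mm²), the r=10.5 cylinder at (-4, 2) partially overlaps it — only the 51.44 mm² overlap (of its 311.83 mm²) is removed, clipping the outline — area = 72.06 mm²; the cone at (7.5, 2.5) contributes a regular 8-gon of circumradius 6.506 (interpolated between r1=7 and r2=1 at t=0.082) (area = (8/2)·6.506²·sin(360°/8) = 119.72 mm²); Taking the union: the regions partially overlap — summed areas 191.77 mm² minus the doubly-counted overlap 34.49 mm² gives 157.28 mm² — area = 157.28 mm²; (whole slice rotated 25° about Z — lengths, areas and connectivity unchanged). So its area = 157.28 mm². Layer 24 (z = 6.72): the cube is not intersected at this z (z outside [0, 6.5]); the cylinder at (-4, 2): section is a regular 8-gon, circumradius r=10.5 (area = (8/2)·10.500²·sin(360°/8) = 311.83 mm²); Taking the first minus the rest: the first operand is absent here, so nothing remains; the cone at (7.5, 2.5): at t=0.379 of its height the radius interpolates to r₁+(r₂−r₁)t = 4.727, giving a regular 8-gon of that circumradius (area = (8/2)·4.727²·sin(360°/8) = 63.20 mm²); Merging all regions: only the cone at (7.5, 2.5) is present, so the union is just that shape — area = 63.20 mm²; (whole slice rotated 25° about Z — lengths, areas and connectivity unchanged). So its area = 63.20 mm². Layer 15 is larger (157.28 vs 63.20 mm²).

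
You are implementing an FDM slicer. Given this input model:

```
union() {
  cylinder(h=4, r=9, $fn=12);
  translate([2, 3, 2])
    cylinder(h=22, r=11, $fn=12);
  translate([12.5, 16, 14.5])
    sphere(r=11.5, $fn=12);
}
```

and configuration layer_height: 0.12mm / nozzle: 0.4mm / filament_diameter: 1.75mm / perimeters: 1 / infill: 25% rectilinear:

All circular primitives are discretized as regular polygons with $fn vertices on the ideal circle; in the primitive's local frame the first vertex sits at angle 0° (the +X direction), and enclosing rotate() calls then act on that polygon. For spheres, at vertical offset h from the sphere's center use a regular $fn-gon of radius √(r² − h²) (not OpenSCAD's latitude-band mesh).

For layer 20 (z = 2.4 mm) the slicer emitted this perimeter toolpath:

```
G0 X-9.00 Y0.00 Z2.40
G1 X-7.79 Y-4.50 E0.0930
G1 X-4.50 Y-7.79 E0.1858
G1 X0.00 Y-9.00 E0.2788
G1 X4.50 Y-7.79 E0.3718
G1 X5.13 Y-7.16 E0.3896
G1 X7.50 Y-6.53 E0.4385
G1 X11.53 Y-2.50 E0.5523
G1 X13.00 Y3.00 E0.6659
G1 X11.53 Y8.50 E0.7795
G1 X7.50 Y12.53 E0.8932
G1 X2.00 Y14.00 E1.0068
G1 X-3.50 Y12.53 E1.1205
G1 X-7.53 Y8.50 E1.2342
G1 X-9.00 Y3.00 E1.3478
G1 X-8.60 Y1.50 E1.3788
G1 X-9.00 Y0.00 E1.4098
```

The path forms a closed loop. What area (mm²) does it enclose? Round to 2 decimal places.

384.23 mm²

Apply the shoelace formula to the sequence of (X, Y) vertices; enclosed area = 384.23 mm².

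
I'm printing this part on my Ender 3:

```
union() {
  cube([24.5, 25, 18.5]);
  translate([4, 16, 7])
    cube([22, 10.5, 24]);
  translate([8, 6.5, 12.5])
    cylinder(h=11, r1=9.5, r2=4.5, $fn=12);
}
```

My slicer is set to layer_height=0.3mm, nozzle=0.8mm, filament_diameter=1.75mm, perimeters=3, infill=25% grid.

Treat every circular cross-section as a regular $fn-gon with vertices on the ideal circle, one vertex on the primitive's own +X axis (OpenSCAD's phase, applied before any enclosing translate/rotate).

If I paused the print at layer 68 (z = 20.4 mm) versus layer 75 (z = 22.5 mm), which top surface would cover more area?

layer 68 (z = 20.4 mm)

Layer 68 (z = 20.4): the cube is not intersected at this z (z outside [0, 18.5]); the 22×10.5 cube at (4, 16) contributes its full rectangle (area 231.00 mm²); the cone at (8, 6.5) (r1=9.5→r2=4.5) has section circumradius 5.909 here — a regular 12-gon (area = (12/2)·5.909²·sin(360°/12) = 104.75 mm²); Merging all regions: the 2 present regions are separate (no shared area or edge), so areas and boundary lengths simply add and each stays a separate island — area = 335.75 mm². So its area = 335.75 mm². Layer 75 (z = 22.5): the cube is absent (z outside [0, 18.5]); the 22×10.5 cube at (4, 16) contributes its full rectangle (area 231.00 mm²); the cone at (8, 6.5) (r1=9.5→r2=4.5) has section circumradius 4.955 here — a regular 12-gon (area = (12/2)·4.955²·sin(360°/12) = 73.64 mm²); Merging all regions: the 2 present regions are separate (no shared area or edge), so areas and boundary lengths simply add and each stays a separate island — area = 304.64 mm². So its area = 304.64 mm². Layer 68 is larger (335.75 vs 304.64 mm²).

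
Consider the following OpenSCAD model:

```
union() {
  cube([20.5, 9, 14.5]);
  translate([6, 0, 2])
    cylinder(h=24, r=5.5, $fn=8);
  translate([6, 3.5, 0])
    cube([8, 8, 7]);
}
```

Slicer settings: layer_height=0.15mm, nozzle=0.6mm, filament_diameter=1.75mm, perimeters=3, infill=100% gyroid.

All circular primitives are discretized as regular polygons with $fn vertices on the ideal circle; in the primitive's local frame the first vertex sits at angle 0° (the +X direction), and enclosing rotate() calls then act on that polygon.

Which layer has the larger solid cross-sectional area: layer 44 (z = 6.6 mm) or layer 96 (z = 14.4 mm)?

Layer 44 (z = 6.6): the cube is present — its section is the full 20.5×9 rectangle (area 184.50 mm²); the r=5.5 cylinder at (6, 0) contributes a regular 8-gon of circumradius 5.5 (area = (8/2)·5.500²·sin(360°/8) = 85.56 mm²); the cube at (6, 3.5) (footprint 8×8) is included at this height (area 64.00 mm²); Taking the union: the regions partially overlap — summed areas 334.06 mm² minus the doubly-counted overlap 86.78 mm² gives 247.28 mm² — area = 247.28 mm². So its area = 247.28 mm². Layer 96 (z = 14.4): the 20.5×9 cube contributes its full rectangle (area 184.50 mm²); the r=5.5 cylinder at (6, 0) gives a regular 8-gon of circumradius 5.5 (constant along its height) (area = (8/2)·5.500²·sin(360°/8) = 85.56 mm²); the cube at (6, 3.5) is absent (z outside [0, 7]); Merging all regions: the regions partially overlap — summed areas 270.06 mm² minus the doubly-counted overlap 42.78 mm² gives 227.28 mm² — area = 227.28 mm². So its area = 227.28 mm². Layer 44 is larger (247.28 vs 227.28 mm²).

layer 44 (z = 6.6 mm)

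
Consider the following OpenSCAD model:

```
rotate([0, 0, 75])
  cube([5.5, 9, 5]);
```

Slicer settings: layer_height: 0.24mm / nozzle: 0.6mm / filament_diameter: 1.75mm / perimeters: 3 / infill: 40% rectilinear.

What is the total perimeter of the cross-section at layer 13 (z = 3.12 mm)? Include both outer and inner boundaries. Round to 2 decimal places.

At z = 3.12 mm: the cube is present — its section is the full 5.5×9 rectangle (perimeter 29.00 mm); (whole slice rotated 75° about Z — lengths, areas and connectivity unchanged). Overall, the cross-section is a single solid region. Total boundary length (outer) = 29.00 mm.

29.00 mm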